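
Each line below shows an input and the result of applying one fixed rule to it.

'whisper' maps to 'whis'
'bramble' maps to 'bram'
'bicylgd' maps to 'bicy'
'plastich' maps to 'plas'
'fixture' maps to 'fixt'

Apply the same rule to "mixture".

Rule — keep only the first 4 characters.
For "mixture" the result is "mixt".

mixt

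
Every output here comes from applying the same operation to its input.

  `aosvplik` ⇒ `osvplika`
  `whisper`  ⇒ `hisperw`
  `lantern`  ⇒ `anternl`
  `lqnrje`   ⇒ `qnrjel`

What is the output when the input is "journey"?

Rule — move the first character to the end.
So "journey" becomes "ourneyj".

ourneyj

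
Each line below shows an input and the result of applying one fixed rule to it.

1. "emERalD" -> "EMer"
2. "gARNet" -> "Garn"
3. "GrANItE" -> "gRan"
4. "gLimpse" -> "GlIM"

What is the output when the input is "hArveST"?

HaRV

Each output is the input with this applied: flip the case of every letter, then keep only the first 4 characters.
Starting from "hArveST": after the first operation, "HaRVEst"; after the second, "HaRV".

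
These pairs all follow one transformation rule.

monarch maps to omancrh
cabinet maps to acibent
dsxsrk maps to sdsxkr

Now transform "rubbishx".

Each output is the input with this applied: swap each adjacent pair of characters (1↔2, 3↔4, ...).
"rubbishx" → "urbbsixh".

urbbsixh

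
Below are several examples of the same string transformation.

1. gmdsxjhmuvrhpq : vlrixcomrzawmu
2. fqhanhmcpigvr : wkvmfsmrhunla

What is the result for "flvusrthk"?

pkqazxwym

The pattern: move the last character to the front, then shift every letter 5 places forward in the alphabet (wrapping around).
Applying both steps to "flvusrthk": "kflvusrth", then "pkqazxwym".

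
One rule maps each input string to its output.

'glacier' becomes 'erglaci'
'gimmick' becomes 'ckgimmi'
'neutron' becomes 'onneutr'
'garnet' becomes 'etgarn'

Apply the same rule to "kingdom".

Rule — move the last 2 characters to the front (rotate right by 2).
For "kingdom" the result is "omkingd".

omkingd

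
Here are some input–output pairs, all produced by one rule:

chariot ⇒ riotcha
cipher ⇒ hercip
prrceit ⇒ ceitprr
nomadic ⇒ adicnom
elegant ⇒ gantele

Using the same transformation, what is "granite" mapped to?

In each case the input is transformed by: move the first 3 characters to the end (rotate left by 3).
On "granite" that produces "nitegra".

nitegra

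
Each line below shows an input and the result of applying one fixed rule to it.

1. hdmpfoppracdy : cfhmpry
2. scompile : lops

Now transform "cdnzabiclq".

aciln

In each case the input is transformed by: keep every other character starting from the first (positions 1st, 3rd, 5th, ...), then sort the characters into alphabetical order.
"cdnzabiclq" → "cnail" → "aciln".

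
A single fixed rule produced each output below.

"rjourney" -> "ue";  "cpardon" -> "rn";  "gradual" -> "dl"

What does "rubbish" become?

The rule is to move the first character to the end, then keep one character in every 3, starting at position 3 (positions 3rd, 6th, 9th, ...).
Starting from "rubbish": after the first operation, "ubbishr"; after the second, "bh".

bh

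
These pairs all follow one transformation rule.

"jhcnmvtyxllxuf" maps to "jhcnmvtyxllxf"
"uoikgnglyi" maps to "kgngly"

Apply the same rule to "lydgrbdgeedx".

Rule — remove every vowel.
Doing the same to "lydgrbdgeedx": "lydgrbdgdx".

lydgrbdgdx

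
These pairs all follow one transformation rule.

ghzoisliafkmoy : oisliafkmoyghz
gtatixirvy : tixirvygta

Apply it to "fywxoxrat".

xoxratfyw

The transformation: move the first 3 characters to the end (rotate left by 3).
"fywxoxrat" → "xoxratfyw".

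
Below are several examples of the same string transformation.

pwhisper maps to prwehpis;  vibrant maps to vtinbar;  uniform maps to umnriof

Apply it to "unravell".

Rule — take characters alternately from the front and the back (1st, last, 2nd, 2nd-last, ...).
Doing the same to "unravell": "ulnlreav".

ulnlreav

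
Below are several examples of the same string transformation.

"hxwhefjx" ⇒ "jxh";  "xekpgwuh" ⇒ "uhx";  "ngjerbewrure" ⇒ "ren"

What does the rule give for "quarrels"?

Looking at the pairs, the operation is to move the last 2 characters to the front (rotate right by 2), then keep only the first 3 characters.
For "quarrels" the result is "lsq".

lsq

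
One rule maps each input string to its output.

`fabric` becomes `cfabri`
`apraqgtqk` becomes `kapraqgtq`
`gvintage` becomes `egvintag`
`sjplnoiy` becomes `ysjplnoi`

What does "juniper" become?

In each case the input is transformed by: move the last character to the front.
For "juniper" the result is "rjunipe".

rjunipe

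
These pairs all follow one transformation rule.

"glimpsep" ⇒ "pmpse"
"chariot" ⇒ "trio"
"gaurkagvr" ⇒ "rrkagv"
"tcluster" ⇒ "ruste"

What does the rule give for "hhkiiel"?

The pattern: delete the first 3 characters, then move the last character to the front.
"hhkiiel" → "iiel" → "liie".

liie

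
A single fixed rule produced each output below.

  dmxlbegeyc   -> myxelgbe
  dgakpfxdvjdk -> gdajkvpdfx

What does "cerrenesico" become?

ecrirseen

Each output is the input with this applied: take characters alternately from the front and the back (1st, last, 2nd, 2nd-last, ...), then delete the first 2 characters.
Applying both steps to "cerrenesico": "coecrirseen", then "ecrirseen".
(Check on "dgakpfxdvjdk": → "dkgdajkvpdfx" → "gdajkvpdfx" ✓)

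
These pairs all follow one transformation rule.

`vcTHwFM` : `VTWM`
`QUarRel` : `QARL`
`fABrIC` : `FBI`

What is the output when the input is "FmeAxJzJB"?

FEXZB

The pattern: keep every other character starting from the first (positions 1st, 3rd, 5th, ...), then convert every letter to uppercase.
Applying both steps to "FmeAxJzJB": "FexzB", then "FEXZB".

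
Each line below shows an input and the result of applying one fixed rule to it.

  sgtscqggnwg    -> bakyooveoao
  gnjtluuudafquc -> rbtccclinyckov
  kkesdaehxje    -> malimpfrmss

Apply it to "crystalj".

gabitrkz

In each case the input is transformed by: shift every letter 8 places forward in the alphabet (wrapping around), then move the first 2 characters to the end (rotate left by 2).
Starting from "crystalj": after the first operation, "kzgabitr"; after the second, "gabitrkz".
(Check on "kkesdaehxje": → "ssmalimpfrm" → "malimpfrmss" ✓)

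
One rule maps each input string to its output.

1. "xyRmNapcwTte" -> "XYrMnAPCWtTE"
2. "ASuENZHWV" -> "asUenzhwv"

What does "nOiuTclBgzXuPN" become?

What's happening: flip the case of every letter.
"nOiuTclBgzXuPN" → "NoIUtCLbGZxUpn".

NoIUtCLbGZxUpn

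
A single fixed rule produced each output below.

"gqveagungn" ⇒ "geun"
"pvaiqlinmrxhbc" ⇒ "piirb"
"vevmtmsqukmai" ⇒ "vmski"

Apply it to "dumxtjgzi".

Rule — keep one character in every 3, starting at position 1 (positions 1st, 4th, 7th, ...).
So "dumxtjgzi" becomes "dxg".

dxg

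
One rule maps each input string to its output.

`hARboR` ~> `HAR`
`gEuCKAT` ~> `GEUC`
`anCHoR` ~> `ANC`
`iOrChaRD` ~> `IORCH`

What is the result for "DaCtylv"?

DACT

In each case the input is transformed by: delete the last 3 characters, then convert every letter to uppercase.
Working it through for "DaCtylv": intermediate "DaCt", final "DACT".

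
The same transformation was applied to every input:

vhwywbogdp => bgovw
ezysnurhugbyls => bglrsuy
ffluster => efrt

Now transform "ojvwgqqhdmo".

dhmoqw

The transformation: sort the characters into alphabetical order, then keep every other character starting from the first (positions 1st, 3rd, 5th, ...).
"ojvwgqqhdmo" → "dhmoqw".
(Check on "vhwywbogdp": → "bdghopvwwy" → "bgovw" ✓)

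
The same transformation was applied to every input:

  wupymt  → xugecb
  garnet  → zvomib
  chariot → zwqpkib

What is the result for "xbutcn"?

The rule is to shift every letter 8 places forward in the alphabet (wrapping around), then sort the characters into reverse alphabetical order.
"xbutcn" → "fjcbkv" → "vkjfcb".

vkjfcb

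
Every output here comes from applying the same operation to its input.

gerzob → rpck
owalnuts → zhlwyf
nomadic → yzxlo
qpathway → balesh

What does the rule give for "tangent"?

elyrp

In each case the input is transformed by: shift every letter 11 places forward in the alphabet (wrapping around), then delete the last 2 characters.
"tangent" → "elyrpye" → "elyrp".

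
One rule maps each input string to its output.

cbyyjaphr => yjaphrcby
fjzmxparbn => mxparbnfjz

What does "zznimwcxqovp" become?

In each case the input is transformed by: move the first 3 characters to the end (rotate left by 3).
So "zznimwcxqovp" becomes "imwcxqovpzzn".

imwcxqovpzzn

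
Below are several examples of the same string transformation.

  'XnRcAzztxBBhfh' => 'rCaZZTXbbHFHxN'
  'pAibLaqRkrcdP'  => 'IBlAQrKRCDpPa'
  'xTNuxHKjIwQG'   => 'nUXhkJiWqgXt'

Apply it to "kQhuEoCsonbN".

Rule — move the first 2 characters to the end (rotate left by 2), then flip the case of every letter.
On "kQhuEoCsonbN": the first step gives "huEoCsonbNkQ", and the second then gives "HUeOcSONBnKq".
(Check on "pAibLaqRkrcdP": → "ibLaqRkrcdPpA" → "IBlAQrKRCDpPa" ✓)

HUeOcSONBnKq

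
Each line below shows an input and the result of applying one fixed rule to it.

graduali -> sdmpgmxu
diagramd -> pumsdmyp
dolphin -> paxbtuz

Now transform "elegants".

qxqsmzfe

In each case the input is transformed by: shift every letter 12 places forward in the alphabet (wrapping around).
On "elegants" that produces "qxqsmzfe".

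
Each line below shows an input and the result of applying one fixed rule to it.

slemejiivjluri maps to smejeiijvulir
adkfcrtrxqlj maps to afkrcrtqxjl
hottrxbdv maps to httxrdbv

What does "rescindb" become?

rcsnibd

Rule — swap each adjacent pair of characters (1↔2, 3↔4, ...), then delete the first character.
"rescindb" → "ercsnibd" → "rcsnibd".
(Check on "hottrxbdv": → "ohttxrdbv" → "httxrdbv" ✓)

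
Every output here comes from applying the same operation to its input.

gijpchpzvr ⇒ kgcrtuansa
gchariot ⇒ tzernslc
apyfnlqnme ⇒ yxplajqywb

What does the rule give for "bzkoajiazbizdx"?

What's happening: shift every letter 11 places forward in the alphabet (wrapping around), then move the last 3 characters to the front (rotate right by 3).
On "bzkoajiazbizdx": the first step gives "mkvzlutlkmtkoi", and the second then gives "koimkvzlutlkmt".

koimkvzlutlkmt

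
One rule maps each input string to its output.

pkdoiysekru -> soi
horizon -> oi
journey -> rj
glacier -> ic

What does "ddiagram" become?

id

What's happening: sort the characters into reverse alphabetical order, then keep one character in every 3, starting at position 3 (positions 3rd, 6th, 9th, ...).
Applying both steps to "ddiagram": "rmigddaa", then "id".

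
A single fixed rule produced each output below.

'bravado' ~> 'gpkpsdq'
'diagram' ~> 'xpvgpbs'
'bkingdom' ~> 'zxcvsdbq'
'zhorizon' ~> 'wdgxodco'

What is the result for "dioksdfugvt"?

xdzhsujvkis

Each output is the input with this applied: shift every letter 11 places backward in the alphabet (wrapping around), then move the first character to the end.
On "dioksdfugvt": the first step gives "sxdzhsujvki", and the second then gives "xdzhsujvkis".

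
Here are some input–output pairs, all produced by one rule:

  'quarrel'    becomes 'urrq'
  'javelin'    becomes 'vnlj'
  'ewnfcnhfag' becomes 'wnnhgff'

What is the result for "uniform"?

The pattern: sort the characters into reverse alphabetical order, then delete the last 3 characters.
For "uniform", step one produces "uronmif"; step two turns that into "uron".

uron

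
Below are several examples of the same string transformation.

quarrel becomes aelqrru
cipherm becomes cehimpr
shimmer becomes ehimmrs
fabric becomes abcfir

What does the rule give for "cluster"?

celrstu

In each case the input is transformed by: sort the characters into alphabetical order.
Applying that to "cluster" gives "celrstu".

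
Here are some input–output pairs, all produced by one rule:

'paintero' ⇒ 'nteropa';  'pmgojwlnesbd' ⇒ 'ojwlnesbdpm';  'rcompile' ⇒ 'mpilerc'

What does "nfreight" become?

eightnf

In each case the input is transformed by: move the first 3 characters to the end (rotate left by 3), then delete the last character.
Working it through for "nfreight": intermediate "eightnfr", final "eightnf".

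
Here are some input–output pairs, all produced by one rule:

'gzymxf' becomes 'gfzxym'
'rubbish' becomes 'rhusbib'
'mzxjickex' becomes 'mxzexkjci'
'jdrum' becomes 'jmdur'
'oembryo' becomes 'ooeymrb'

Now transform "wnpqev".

wvnepq

Rule — take characters alternately from the front and the back (1st, last, 2nd, 2nd-last, ...).
For "wnpqev" the result is "wvnepq".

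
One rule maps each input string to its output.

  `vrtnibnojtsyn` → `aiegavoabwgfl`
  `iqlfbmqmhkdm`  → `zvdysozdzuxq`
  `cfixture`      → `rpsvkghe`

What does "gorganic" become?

ptbetnav

Looking at the pairs, the operation is to move the last character to the front, then shift every letter 13 places forward in the alphabet (wrapping around) — i.e. ROT13.
"gorganic" → "cgorgani" → "ptbetnav".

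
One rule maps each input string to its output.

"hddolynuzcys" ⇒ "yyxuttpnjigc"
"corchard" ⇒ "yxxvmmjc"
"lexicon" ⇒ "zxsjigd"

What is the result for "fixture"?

zspomda

The transformation: shift every letter 5 places backward in the alphabet (wrapping around), then sort the characters into reverse alphabetical order.
Starting from "fixture": after the first operation, "adsopmz"; after the second, "zspomda".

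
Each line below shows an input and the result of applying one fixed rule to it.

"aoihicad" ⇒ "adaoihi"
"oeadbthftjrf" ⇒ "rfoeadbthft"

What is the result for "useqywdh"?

In each case the input is transformed by: move the last 2 characters to the front (rotate right by 2), then delete the last character.
Applying both steps to "useqywdh": "dhuseqyw", then "dhuseqy".

dhuseqy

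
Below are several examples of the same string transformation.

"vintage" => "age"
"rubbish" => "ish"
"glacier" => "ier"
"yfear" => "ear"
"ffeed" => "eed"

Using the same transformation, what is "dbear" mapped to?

ear

Each output is the input with this applied: keep only the last 3 characters.
For "dbear" the result is "ear".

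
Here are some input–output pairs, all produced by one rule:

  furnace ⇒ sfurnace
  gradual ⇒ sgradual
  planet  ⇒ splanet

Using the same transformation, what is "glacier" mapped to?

The pattern: prepend "s".
Doing the same to "glacier": "sglacier".

sglacier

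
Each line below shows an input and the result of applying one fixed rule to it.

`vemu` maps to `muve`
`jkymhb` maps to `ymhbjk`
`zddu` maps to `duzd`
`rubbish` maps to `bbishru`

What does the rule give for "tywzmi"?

The pattern: move the first 2 characters to the end (rotate left by 2).
Doing the same to "tywzmi": "wzmity".

wzmity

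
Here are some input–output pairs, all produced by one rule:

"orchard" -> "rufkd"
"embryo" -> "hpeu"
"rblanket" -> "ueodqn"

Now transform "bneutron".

eqhxwu

Looking at the pairs, the operation is to delete the last 2 characters, then shift every letter 3 places forward in the alphabet (wrapping around).
So "bneutron" becomes "eqhxwu".
(Check on "embryo": → "embr" → "hpeu" ✓)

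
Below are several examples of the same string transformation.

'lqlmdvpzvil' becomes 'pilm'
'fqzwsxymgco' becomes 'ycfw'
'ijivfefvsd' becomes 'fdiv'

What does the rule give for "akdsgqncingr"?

nnas

Looking at the pairs, the operation is to keep one character in every 3, starting at position 1 (positions 1st, 4th, 7th, ...), then swap the front and back halves of the string.
Working it through for "akdsgqncingr": intermediate "asnn", final "nnas".
(Check on "fqzwsxymgco": → "fwyc" → "ycfw" ✓)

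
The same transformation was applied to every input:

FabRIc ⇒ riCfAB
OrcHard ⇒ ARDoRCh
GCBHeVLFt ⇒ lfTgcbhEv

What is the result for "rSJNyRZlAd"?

LaDRsjnYrz

Rule — move the last 3 characters to the front (rotate right by 3), then flip the case of every letter.
Applying both steps to "rSJNyRZlAd": "lAdrSJNyRZ", then "LaDRsjnYrz".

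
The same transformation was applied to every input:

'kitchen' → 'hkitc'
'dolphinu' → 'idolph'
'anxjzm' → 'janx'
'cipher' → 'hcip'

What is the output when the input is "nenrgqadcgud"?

gnenrgqadc

In each case the input is transformed by: delete the last 2 characters, then move the last character to the front.
For "nenrgqadcgud", step one produces "nenrgqadcg"; step two turns that into "gnenrgqadc".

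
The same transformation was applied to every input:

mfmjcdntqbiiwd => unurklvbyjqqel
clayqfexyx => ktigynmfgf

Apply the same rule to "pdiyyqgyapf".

xlqggyogixn

The transformation: shift every letter 8 places forward in the alphabet (wrapping around).
"pdiyyqgyapf" → "xlqggyogixn".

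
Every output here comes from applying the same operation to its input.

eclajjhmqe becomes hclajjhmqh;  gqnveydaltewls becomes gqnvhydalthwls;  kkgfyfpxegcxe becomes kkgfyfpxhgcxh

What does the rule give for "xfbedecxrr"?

xfbhdhcxrr

Looking at the pairs, the operation is to replace every "e" with "h".
For "xfbedecxrr" the result is "xfbhdhcxrr".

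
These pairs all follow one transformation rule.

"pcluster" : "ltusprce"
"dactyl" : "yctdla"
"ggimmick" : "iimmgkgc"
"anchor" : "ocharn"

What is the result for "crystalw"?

yastcwrl

The rule is to take characters alternately from the front and the back (1st, last, 2nd, 2nd-last, ...), then swap the front and back halves of the string.
Applying that to "crystalw" gives "yastcwrl".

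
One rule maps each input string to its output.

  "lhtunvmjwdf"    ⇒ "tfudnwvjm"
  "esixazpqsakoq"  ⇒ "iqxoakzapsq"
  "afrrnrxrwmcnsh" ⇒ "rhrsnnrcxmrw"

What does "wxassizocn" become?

Each output is the input with this applied: delete the first 2 characters, then take characters alternately from the front and the back (1st, last, 2nd, 2nd-last, ...).
Starting from "wxassizocn": after the first operation, "assizocn"; after the second, "anscsoiz".

anscsoiz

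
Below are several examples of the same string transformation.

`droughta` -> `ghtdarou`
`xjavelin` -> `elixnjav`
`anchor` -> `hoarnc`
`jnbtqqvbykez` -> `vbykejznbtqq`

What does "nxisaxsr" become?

The rule is to swap the first and last characters, then swap the front and back halves of the string.
For "nxisaxsr", step one produces "rxisaxsn"; step two turns that into "axsnrxis".

axsnrxis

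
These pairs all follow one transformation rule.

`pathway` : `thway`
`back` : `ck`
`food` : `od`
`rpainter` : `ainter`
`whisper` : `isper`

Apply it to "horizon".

rizon

Rule — delete the first 2 characters.
For "horizon" the result is "rizon".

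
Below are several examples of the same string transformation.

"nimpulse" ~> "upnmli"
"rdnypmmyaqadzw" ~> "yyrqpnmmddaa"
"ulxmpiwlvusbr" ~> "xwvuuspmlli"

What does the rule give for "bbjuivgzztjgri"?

zzvutjjiggbb

The rule is to delete the last 2 characters, then sort the characters into reverse alphabetical order.
On "bbjuivgzztjgri": the first step gives "bbjuivgzztjg", and the second then gives "zzvutjjiggbb".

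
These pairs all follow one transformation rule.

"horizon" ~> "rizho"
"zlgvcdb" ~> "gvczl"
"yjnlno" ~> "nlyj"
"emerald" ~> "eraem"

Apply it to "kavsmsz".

vsmka

The transformation: delete the last 2 characters, then move the first 2 characters to the end (rotate left by 2).
On "kavsmsz": the first step gives "kavsm", and the second then gives "vsmka".
(Check on "horizon": → "horiz" → "rizho" ✓)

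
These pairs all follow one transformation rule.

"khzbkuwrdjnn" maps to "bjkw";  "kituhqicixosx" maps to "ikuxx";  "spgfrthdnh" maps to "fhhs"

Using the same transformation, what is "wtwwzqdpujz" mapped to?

djww

The transformation: keep one character in every 3, starting at position 1 (positions 1st, 4th, 7th, ...), then sort the characters into alphabetical order.
"wtwwzqdpujz" → "wwdj" → "djww".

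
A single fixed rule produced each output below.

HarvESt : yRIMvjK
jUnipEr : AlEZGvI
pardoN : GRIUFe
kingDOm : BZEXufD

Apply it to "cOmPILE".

TfDgzcv

In each case the input is transformed by: shift every letter 9 places backward in the alphabet (wrapping around), then flip the case of every letter.
For "cOmPILE", step one produces "tFdGZCV"; step two turns that into "TfDgzcv".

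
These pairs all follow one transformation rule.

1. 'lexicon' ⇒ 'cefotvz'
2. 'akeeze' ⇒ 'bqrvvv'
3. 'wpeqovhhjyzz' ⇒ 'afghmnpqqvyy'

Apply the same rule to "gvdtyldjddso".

acfjkmpuuuux

What's happening: shift every letter 9 places backward in the alphabet (wrapping around), then sort the characters into alphabetical order.
"gvdtyldjddso" → "xmukpcuauujf" → "acfjkmpuuuux".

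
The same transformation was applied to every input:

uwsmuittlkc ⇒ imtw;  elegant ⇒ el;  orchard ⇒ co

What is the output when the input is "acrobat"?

ao

Rule — sort the characters into alphabetical order, then keep one character in every 3, starting at position 2 (positions 2nd, 5th, 8th, ...).
"acrobat" → "aabcort" → "ao".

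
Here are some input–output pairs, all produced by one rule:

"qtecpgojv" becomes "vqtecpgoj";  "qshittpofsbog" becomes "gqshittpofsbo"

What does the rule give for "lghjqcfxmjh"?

In each case the input is transformed by: move the last character to the front.
Doing the same to "lghjqcfxmjh": "hlghjqcfxmj".

hlghjqcfxmj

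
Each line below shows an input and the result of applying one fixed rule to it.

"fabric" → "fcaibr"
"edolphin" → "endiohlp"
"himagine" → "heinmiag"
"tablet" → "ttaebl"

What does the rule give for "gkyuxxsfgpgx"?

gxkgypugxfxs

What's happening: take characters alternately from the front and the back (1st, last, 2nd, 2nd-last, ...).
So "gkyuxxsfgpgx" becomes "gxkgypugxfxs".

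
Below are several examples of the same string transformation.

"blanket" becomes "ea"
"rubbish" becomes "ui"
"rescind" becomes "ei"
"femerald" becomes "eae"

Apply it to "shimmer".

What's happening: take characters alternately from the front and the back (1st, last, 2nd, 2nd-last, ...), then keep only the vowels.
Working it through for "shimmer": intermediate "srheimm", final "ei".

ei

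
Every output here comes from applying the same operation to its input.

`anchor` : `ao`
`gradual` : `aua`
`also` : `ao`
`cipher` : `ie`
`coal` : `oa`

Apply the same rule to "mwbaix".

ai

The transformation: keep only the vowels.
Doing the same to "mwbaix": "ai".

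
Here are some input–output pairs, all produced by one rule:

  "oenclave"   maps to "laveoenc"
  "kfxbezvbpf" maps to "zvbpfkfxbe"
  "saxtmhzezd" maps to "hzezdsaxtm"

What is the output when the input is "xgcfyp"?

fypxgc

The transformation: swap the front and back halves of the string.
For "xgcfyp" the result is "fypxgc".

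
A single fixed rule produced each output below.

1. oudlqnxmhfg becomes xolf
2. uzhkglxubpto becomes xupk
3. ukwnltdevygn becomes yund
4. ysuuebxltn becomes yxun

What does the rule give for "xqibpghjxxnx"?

In each case the input is transformed by: keep one character in every 3, starting at position 1 (positions 1st, 4th, 7th, ...), then sort the characters into reverse alphabetical order.
On "xqibpghjxxnx": the first step gives "xbhx", and the second then gives "xxhb".

xxhb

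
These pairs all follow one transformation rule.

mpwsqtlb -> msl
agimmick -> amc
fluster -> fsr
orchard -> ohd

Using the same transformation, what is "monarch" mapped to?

What's happening: keep one character in every 3, starting at position 1 (positions 1st, 4th, 7th, ...).
On "monarch" that produces "mah".

mah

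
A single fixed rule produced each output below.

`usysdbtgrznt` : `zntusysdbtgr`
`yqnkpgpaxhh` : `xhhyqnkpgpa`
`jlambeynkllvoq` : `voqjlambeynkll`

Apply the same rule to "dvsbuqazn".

What's happening: move the last 3 characters to the front (rotate right by 3).
So "dvsbuqazn" becomes "azndvsbuq".

azndvsbuq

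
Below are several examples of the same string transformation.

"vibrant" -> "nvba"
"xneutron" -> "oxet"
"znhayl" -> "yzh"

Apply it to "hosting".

The pattern: move the last 2 characters to the front (rotate right by 2), then keep every other character starting from the first (positions 1st, 3rd, 5th, ...).
So "hosting" becomes "nhsi".

nhsi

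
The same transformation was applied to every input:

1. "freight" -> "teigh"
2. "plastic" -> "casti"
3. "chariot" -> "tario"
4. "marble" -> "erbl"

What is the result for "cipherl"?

lpher

Rule — delete the first 2 characters, then move the last character to the front.
For "cipherl", step one produces "pherl"; step two turns that into "lpher".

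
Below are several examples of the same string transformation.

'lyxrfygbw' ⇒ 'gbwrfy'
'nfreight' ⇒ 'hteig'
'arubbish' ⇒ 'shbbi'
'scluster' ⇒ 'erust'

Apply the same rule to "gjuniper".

ernip

What's happening: delete the first 3 characters, then move the first 3 characters to the end (rotate left by 3).
For "gjuniper", step one produces "niper"; step two turns that into "ernip".
(Check on "arubbish": → "bbish" → "shbbi" ✓)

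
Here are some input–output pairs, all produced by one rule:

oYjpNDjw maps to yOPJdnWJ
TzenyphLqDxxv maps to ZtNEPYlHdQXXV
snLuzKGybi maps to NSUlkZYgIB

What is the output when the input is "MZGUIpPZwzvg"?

Each output is the input with this applied: swap each adjacent pair of characters (1↔2, 3↔4, ...), then flip the case of every letter.
Applying that to "MZGUIpPZwzvg" gives "zmugPizpZWGV".
(Check on "TzenyphLqDxxv": → "zTnepyLhDqxxv" → "ZtNEPYlHdQXXV" ✓)

zmugPizpZWGV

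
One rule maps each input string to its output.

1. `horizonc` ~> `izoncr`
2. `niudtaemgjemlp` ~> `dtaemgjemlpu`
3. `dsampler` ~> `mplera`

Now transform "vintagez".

The pattern: delete the first 2 characters, then move the first character to the end.
Starting from "vintagez": after the first operation, "ntagez"; after the second, "tagezn".
(Check on "dsampler": → "ampler" → "mplera" ✓)

tagezn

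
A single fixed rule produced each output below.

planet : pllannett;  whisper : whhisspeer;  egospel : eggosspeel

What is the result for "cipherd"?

Each output is the input with this applied: repeat every character 3 times, then keep every other character starting from the second (positions 2nd, 4th, 6th, ...).
For "cipherd", step one produces "ccciiippphhheeerrrddd"; step two turns that into "ciiphherrd".

ciiphherrd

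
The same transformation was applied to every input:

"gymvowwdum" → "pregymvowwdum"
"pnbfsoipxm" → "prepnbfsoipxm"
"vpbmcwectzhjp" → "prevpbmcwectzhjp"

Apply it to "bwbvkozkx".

The pattern: prepend "pre".
For "bwbvkozkx" the result is "prebwbvkozkx".

prebwbvkozkx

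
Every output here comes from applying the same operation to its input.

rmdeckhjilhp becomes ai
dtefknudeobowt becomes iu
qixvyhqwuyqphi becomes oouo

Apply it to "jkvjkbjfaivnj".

ii

The rule is to shift every letter 2 places backward in the alphabet (wrapping around), then keep only the vowels.
For "jkvjkbjfaivnj" the result is "ii".
(Check on "rmdeckhjilhp": → "pkbcaifhgjfn" → "ai" ✓)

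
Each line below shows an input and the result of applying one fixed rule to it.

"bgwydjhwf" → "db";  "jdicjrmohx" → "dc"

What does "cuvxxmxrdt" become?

dc

Rule — sort the characters into reverse alphabetical order, then keep only the last 2 characters.
"cuvxxmxrdt" → "xxxvutrmdc" → "dc".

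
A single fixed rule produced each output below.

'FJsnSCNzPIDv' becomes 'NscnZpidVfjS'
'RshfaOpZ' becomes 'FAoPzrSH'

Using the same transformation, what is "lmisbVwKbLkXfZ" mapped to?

SBvWkBlKxFzLMI

The transformation: move the first 3 characters to the end (rotate left by 3), then flip the case of every letter.
"lmisbVwKbLkXfZ" → "SBvWkBlKxFzLMI".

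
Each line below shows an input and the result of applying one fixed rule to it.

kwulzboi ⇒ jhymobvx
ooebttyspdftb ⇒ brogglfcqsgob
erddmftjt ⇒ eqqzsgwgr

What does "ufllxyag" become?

The pattern: shift every letter 13 places forward in the alphabet (wrapping around) — i.e. ROT13, then move the first character to the end.
Working it through for "ufllxyag": intermediate "hsyyklnt", final "syyklnth".
(Check on "erddmftjt": → "reqqzsgwg" → "eqqzsgwgr" ✓)

syyklnth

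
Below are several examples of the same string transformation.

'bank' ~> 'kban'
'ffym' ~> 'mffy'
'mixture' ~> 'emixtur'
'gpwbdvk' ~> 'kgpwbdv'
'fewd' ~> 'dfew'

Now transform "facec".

What's happening: move the last character to the front.
For "facec" the result is "cface".

cface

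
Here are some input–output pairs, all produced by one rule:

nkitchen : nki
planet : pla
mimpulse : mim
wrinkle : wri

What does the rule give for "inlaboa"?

What's happening: keep only the first 3 characters.
On "inlaboa" that produces "inl".

inl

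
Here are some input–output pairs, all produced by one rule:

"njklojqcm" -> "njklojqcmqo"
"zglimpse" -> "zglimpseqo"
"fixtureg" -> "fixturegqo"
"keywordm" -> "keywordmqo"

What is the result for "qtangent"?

qtangentqo

Looking at the pairs, the operation is to append "qo".
On "qtangent" that produces "qtangentqo".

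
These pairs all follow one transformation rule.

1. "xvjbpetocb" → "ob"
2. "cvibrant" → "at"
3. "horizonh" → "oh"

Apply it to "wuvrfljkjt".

In each case the input is transformed by: keep every other character starting from the second (positions 2nd, 4th, 6th, ...), then keep only the last 2 characters.
"wuvrfljkjt" → "urlkt" → "kt".

kt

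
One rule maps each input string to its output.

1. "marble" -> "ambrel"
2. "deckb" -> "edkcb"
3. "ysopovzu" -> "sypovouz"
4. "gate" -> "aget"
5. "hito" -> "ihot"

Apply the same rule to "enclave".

The transformation: swap each adjacent pair of characters (1↔2, 3↔4, ...).
For "enclave" the result is "nelcvae".

nelcvae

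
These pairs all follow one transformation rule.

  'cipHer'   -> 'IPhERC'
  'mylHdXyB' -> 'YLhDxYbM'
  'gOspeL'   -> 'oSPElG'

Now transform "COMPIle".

ompiLEc

Looking at the pairs, the operation is to flip the case of every letter, then move the first character to the end.
Starting from "COMPIle": after the first operation, "compiLE"; after the second, "ompiLEc".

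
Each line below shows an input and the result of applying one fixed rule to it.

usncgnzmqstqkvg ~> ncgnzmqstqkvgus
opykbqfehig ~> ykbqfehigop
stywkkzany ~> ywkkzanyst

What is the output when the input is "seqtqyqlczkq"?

qtqyqlczkqse

Each output is the input with this applied: move the first 2 characters to the end (rotate left by 2).
For "seqtqyqlczkq" the result is "qtqyqlczkqse".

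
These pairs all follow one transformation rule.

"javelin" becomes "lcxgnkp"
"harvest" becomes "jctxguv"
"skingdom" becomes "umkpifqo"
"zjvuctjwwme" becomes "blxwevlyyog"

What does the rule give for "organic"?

In each case the input is transformed by: shift every letter 2 places forward in the alphabet (wrapping around).
On "organic" that produces "qticpke".

qticpke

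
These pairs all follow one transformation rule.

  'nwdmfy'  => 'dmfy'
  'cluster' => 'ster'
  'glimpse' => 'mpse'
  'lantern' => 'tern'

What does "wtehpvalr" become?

The pattern: keep only the last 4 characters.
So "wtehpvalr" becomes "valr".

valr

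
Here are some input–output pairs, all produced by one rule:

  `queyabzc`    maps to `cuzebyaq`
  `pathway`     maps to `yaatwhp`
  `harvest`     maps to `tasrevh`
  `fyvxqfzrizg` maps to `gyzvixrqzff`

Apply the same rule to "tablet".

taeblt

Rule — take characters alternately from the front and the back (1st, last, 2nd, 2nd-last, ...), then move the first character to the end.
Applying both steps to "tablet": "ttaebl", then "taeblt".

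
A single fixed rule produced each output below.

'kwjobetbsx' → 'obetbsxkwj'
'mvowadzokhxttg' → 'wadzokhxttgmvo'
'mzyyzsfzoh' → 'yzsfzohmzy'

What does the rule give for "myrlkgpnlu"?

lkgpnlumyr

Each output is the input with this applied: move the first 3 characters to the end (rotate left by 3).
On "myrlkgpnlu" that produces "lkgpnlumyr".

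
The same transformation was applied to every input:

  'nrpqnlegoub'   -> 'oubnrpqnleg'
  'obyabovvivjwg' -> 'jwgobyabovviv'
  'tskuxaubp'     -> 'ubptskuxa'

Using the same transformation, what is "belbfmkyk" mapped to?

kykbelbfm

In each case the input is transformed by: move the last 3 characters to the front (rotate right by 3).
"belbfmkyk" → "kykbelbfm".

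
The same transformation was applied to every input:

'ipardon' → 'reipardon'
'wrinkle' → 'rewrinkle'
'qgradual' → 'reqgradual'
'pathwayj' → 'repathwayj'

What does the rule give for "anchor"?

In each case the input is transformed by: prepend "re".
Applying that to "anchor" gives "reanchor".

reanchor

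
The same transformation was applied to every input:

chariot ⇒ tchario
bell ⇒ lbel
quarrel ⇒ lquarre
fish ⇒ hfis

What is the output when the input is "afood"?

dafoo

In each case the input is transformed by: move the last character to the front.
Doing the same to "afood": "dafoo".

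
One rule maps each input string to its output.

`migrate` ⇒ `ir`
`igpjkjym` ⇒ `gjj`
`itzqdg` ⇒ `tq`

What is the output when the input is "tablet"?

The rule is to keep every other character starting from the second (positions 2nd, 4th, 6th, ...), then delete the last character.
"tablet" → "alt" → "al".
(Check on "igpjkjym": → "gjjm" → "gjj" ✓)

al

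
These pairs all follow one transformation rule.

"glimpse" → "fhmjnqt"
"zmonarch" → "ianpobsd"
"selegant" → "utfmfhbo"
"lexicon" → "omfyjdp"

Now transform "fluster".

The rule is to shift every letter 1 place forward in the alphabet (wrapping around), then move the last character to the front.
"fluster" → "gmvtufs" → "sgmvtuf".

sgmvtuf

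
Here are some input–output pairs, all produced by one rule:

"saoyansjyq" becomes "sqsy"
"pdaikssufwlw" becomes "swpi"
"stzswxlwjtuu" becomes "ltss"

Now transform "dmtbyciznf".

The rule is to keep one character in every 3, starting at position 1 (positions 1st, 4th, 7th, ...), then move the first 2 characters to the end (rotate left by 2).
Applying both steps to "dmtbyciznf": "dbif", then "ifdb".
(Check on "pdaikssufwlw": → "pisw" → "swpi" ✓)

ifdb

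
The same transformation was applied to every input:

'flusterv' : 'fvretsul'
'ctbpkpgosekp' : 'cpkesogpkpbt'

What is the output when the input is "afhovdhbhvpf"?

The pattern: move the first character to the end, then reverse the string.
On "afhovdhbhvpf" that produces "afpvhbhdvohf".

afpvhbhdvohf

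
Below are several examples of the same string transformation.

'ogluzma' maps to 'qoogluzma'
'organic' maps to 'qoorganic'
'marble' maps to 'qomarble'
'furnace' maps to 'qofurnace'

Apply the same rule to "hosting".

qohosting

The pattern: prepend "qo".
Applying that to "hosting" gives "qohosting".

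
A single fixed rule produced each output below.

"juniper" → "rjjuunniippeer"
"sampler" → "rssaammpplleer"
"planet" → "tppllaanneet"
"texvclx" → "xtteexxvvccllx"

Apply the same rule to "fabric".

Looking at the pairs, the operation is to double every character, then move the last character to the front.
"fabric" → "ffaabbrriicc" → "cffaabbrriic".

cffaabbrriic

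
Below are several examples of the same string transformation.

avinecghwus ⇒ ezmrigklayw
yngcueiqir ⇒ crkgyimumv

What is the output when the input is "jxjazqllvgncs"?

The rule is to shift every letter 4 places forward in the alphabet (wrapping around).
Applying that to "jxjazqllvgncs" gives "nbneduppzkrgw".

nbneduppzkrgw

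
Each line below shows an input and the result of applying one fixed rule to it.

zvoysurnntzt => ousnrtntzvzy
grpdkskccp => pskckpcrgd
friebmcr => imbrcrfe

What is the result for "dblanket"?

lkntebda

The pattern: swap each adjacent pair of characters (1↔2, 3↔4, ...), then move the first 3 characters to the end (rotate left by 3).
So "dblanket" becomes "lkntebda".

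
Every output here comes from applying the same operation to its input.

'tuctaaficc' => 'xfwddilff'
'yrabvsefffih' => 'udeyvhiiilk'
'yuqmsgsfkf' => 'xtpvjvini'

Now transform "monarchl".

The rule is to shift every letter 3 places forward in the alphabet (wrapping around), then delete the first character.
"monarchl" → "prqdufko" → "rqdufko".

rqdufko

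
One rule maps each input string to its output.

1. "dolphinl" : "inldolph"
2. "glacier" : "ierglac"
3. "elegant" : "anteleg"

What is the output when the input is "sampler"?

The rule is to move the last 3 characters to the front (rotate right by 3).
For "sampler" the result is "lersamp".

lersamp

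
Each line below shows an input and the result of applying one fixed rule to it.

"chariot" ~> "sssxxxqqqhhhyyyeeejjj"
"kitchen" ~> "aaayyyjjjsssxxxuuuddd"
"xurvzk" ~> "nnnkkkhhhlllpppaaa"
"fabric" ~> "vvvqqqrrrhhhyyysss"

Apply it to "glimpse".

wwwbbbyyycccfffiiiuuu

The pattern: repeat every character 3 times, then shift every letter 10 places backward in the alphabet (wrapping around).
On "glimpse": the first step gives "gggllliiimmmpppssseee", and the second then gives "wwwbbbyyycccfffiiiuuu".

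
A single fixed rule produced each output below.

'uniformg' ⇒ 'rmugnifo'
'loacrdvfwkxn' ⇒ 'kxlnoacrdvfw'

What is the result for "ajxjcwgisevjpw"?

jpawjxjcwgisev

Rule — swap the first and last characters, then move the last 3 characters to the front (rotate right by 3).
For "ajxjcwgisevjpw", step one produces "wjxjcwgisevjpa"; step two turns that into "jpawjxjcwgisev".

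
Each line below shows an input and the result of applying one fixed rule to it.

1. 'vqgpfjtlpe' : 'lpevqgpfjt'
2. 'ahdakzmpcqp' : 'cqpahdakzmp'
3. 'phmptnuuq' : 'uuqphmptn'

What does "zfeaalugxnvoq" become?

voqzfeaalugxn

The rule is to move the last 3 characters to the front (rotate right by 3).
"zfeaalugxnvoq" → "voqzfeaalugxn".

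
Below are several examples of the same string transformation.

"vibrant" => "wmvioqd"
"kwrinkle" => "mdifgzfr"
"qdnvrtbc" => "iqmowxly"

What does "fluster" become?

pnozmag

The pattern: shift every letter 5 places backward in the alphabet (wrapping around), then move the first 2 characters to the end (rotate left by 2).
Working it through for "fluster": intermediate "agpnozm", final "pnozmag".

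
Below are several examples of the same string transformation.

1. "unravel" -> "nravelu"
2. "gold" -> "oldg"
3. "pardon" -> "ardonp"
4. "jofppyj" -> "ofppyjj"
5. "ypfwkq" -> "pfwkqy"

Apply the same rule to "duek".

Each output is the input with this applied: move the first character to the end.
"duek" → "uekd".

uekd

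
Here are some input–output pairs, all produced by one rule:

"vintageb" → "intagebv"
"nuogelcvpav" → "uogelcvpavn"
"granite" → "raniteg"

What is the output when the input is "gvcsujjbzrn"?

What's happening: move the first character to the end.
Doing the same to "gvcsujjbzrn": "vcsujjbzrng".

vcsujjbzrng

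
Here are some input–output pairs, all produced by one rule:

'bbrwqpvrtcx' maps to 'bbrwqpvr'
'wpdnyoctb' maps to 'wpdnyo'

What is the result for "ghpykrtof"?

ghpykr

Looking at the pairs, the operation is to delete the last 3 characters.
On "ghpykrtof" that produces "ghpykr".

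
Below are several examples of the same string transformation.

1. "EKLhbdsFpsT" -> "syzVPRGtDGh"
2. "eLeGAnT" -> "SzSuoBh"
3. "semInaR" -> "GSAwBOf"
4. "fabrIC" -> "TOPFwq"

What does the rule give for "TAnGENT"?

In each case the input is transformed by: flip the case of every letter, then shift every letter 12 places backward in the alphabet (wrapping around).
Starting from "TAnGENT": after the first operation, "taNgent"; after the second, "hoBusbh".
(Check on "EKLhbdsFpsT": → "eklHBDSfPSt" → "syzVPRGtDGh" ✓)

hoBusbh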